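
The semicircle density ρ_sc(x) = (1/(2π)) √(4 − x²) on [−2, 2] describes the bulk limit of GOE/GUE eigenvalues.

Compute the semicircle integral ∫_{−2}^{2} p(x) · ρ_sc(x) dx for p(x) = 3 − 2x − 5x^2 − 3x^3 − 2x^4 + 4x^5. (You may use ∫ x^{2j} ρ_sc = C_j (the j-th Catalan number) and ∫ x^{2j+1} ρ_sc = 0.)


Write p(x) = Σ a_i x^i, split into monomials and integrate each against ρ_sc separately.
Using ∫ x^{2j} ρ_sc = C_j = (1/(j+1)) C(2j, j) (Catalan numbers) and ∫ x^{2j+1} ρ_sc = 0 (odd monomials vanish by symmetry):
  i = 0 (even): a_0 · C_{0} = 3 · 1 = 3
  i = 1 (odd): ∫ x^1 ρ_sc = 0 (vanishes)
  i = 2 (even): a_2 · C_{1} = -5 · 1 = -5
  i = 3 (odd): ∫ x^3 ρ_sc = 0 (vanishes)
  i = 4 (even): a_4 · C_{2} = -2 · 2 = -4
  i = 5 (odd): ∫ x^5 ρ_sc = 0 (vanishes)

Summing the contributions: ∫_{−2}^{2} p(x) ρ_sc(x) dx = 3 + (-5) + (-4) = -6.


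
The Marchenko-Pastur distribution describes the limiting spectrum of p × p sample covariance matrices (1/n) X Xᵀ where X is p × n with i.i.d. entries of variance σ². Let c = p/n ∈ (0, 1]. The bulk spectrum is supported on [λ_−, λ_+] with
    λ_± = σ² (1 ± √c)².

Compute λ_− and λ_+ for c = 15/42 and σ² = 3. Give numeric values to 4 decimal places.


c = 15/42 = 0.357143; √c = 0.597614.
λ_− = σ² (1 − √c)² = 3 · (1 − 0.597614)² = 3 · (0.402386)² = 0.485743.
λ_+ = σ² (1 + √c)² = 3 · (1 + 0.597614)² = 3 · (1.597614)² = 7.657114.

Rounded to 4 decimal places: λ_− ≈ 0.4857, λ_+ ≈ 7.6571.


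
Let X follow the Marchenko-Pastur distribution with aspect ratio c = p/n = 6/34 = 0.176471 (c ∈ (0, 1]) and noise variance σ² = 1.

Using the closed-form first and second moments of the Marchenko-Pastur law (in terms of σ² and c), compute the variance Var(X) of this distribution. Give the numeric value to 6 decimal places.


Recall the MP moments m_1 = E[X] = σ² and m_2 = E[X²] = σ⁴ (1 + c).
m_1 = E[X] = σ² = 1, so m_1² = 1.
m_2 = E[X²] = σ⁴ (1 + c) = 1 · (1 + 0.176471) = 1 · 1.176471 = 1.176471.
(Note m_2 − m_1² simplifies to c · σ⁴ = 0.176471 · 1.)

Var(X) = m_2 − m_1² = 1.176471 − 1 = 0.176471.


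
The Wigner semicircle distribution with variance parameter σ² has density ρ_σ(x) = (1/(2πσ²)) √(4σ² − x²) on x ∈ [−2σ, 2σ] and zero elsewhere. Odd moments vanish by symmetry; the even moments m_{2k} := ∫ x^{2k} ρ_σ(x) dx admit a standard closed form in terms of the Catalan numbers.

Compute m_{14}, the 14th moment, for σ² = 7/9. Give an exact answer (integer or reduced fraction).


By the scaled semicircle moment identity, m_{2k} = σ^{2k} · C_k with k = 7.
C_7 = (1/(k+1)) · C(2k, k) = (1/8) · C(14, 7) = (1/8) · 3432 = 429.
σ^{2k} = (σ²)^k = (7/9)^7 = 823543/4782969.

Therefore m_{14} = σ^{14} · C_7 = (823543/4782969) · 429 = 117766649/1594323.


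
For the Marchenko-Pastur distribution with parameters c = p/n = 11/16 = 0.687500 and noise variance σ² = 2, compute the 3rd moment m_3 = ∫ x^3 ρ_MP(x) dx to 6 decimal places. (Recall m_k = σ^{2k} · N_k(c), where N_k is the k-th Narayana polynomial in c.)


E[X³] = σ⁶ (1 + 3c + c²) (third MP moment). With σ² = 2 (so σ⁶ = 8) and c = 11/16 = 0.687500: E[X³] = 8 · (1 + 3·0.687500 + (0.687500)²) = 8 · 3.535156.

So E[X^3] = 28.281250.


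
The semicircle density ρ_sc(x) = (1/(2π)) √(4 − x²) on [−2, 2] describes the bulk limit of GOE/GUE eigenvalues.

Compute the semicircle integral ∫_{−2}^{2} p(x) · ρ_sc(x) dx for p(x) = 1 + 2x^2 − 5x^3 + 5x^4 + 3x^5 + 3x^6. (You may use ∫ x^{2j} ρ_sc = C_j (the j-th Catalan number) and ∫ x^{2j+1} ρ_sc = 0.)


Write p(x) = Σ a_i x^i, split into monomials and integrate each against ρ_sc separately.
Using ∫ x^{2j} ρ_sc = C_j = (1/(j+1)) C(2j, j) (Catalan numbers) and ∫ x^{2j+1} ρ_sc = 0 (odd monomials vanish by symmetry):
  i = 0 (even): a_0 · C_{0} = 1 · 1 = 1
  i = 2 (even): a_2 · C_{1} = 2 · 1 = 2
  i = 3 (odd): ∫ x^3 ρ_sc = 0 (vanishes)
  i = 4 (even): a_4 · C_{2} = 5 · 2 = 10
  i = 5 (odd): ∫ x^5 ρ_sc = 0 (vanishes)
  i = 6 (even): a_6 · C_{3} = 3 · 5 = 15

Summing the contributions: ∫_{−2}^{2} p(x) ρ_sc(x) dx = 1 + 2 + 10 + 15 = 28.


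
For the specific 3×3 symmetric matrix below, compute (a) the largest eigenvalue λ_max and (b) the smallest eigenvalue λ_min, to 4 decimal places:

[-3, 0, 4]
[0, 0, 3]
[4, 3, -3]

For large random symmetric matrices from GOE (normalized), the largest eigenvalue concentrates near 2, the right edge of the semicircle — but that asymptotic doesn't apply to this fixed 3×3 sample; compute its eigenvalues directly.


Since M is real symmetric, all three eigenvalues are real; they are the roots of det(λI − M) = λ³ − (tr M) λ² + s λ − det M, where s is the sum of the principal 2×2 minors.
tr M = -3 + 0 + (-3) = -6.
s = ((-3)·0 − 0²) + ((-3)·(-3) − 4²) + (0·(-3) − 3²) = 0 + (-7) + (-9) = -16.
det M (expand along row 1) = (-3)·(-9) − 0·(-12) + 4·0 = 27.
Characteristic polynomial: λ³ + 6λ² − 16λ − 27 = 0.
Substitute λ = y + (tr M)/3 = y − 2.000000 to remove the quadratic term: y³ + p·y + q = 0 with p = s − (tr M)²/3 = -28.000000 and q = −2(tr M)³/27 + (tr M)·s/3 − det M = 21.000000.
Three real roots ⇒ use the trigonometric (Viète) form: r = 2√(−p/3) = 6.110101, φ = arccos(3q/(p·r)) = arccos(-0.368243) = 1.947915 rad.
y_k = r·cos(φ/3 − 2πk/3) for k = 0, 1, 2 gives y = 4.866722, 0.766055, -5.632777.
λ_k = y_k − 2.000000 gives λ = 2.8667, -1.2339, -7.6328 (check: the sum is -6.0000 = tr M).

Hence λ_max = 2.8667 and λ_min = -7.6328.


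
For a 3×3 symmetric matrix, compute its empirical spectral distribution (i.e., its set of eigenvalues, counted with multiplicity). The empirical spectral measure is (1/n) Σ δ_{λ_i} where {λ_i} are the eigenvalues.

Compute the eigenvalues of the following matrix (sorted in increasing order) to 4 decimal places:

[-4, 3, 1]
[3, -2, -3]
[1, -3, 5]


Since M is real symmetric, all three eigenvalues are real; they are the roots of det(λI − M) = λ³ − (tr M) λ² + s λ − det M, where s is the sum of the principal 2×2 minors.
tr M = -4 + (-2) + 5 = -1.
s = ((-4)·(-2) − 3²) + ((-4)·5 − 1²) + ((-2)·5 − (-3)²) = -1 + (-21) + (-19) = -41.
det M (expand along row 1) = (-4)·(-19) − 3·18 + 1·(-7) = 15.
Characteristic polynomial: λ³ + λ² − 41λ − 15 = 0.
Substitute λ = y + (tr M)/3 = y − 0.333333 to remove the quadratic term: y³ + p·y + q = 0 with p = s − (tr M)²/3 = -41.333333 and q = −2(tr M)³/27 + (tr M)·s/3 − det M = -1.259259.
Three real roots ⇒ use the trigonometric (Viète) form: r = 2√(−p/3) = 7.423686, φ = arccos(3q/(p·r)) = arccos(0.012312) = 1.558484 rad.
y_k = r·cos(φ/3 − 2πk/3) for k = 0, 1, 2 gives y = 6.444280, -0.030467, -6.413813.
λ_k = y_k − 0.333333 gives λ = 6.1109, -0.3638, -6.7471 (check: the sum is -1.0000 = tr M).

Eigenvalues sorted in increasing order: [-6.7471, -0.3638, 6.1109].


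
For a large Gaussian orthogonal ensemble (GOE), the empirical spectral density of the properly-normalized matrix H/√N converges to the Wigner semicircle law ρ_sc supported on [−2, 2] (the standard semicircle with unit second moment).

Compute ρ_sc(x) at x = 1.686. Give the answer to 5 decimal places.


ρ_sc(x) = (1/(2π)) √(4 − x²). With x = 1.686:
  4 − x² = 4 − (1.686)² = 4 − 2.842596 = 1.157404.
  √(4 − x²) = 1.075827.
  1/(2π) = 0.159155.
  ρ_sc(1.686) = 0.159155 · 1.075827 = 0.171223.

Rounded to 5 decimal places: ρ_sc(1.686) ≈ 0.17122.


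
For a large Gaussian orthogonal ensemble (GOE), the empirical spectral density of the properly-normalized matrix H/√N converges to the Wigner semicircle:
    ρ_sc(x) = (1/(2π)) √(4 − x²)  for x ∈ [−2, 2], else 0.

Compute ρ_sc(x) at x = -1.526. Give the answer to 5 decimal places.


ρ_sc(x) = (1/(2π)) √(4 − x²). With x = -1.526:
  4 − x² = 4 − (-1.526)² = 4 − 2.328676 = 1.671324.
  √(4 − x²) = 1.292797.
  1/(2π) = 0.159155.
  ρ_sc(-1.526) = 0.159155 · 1.292797 = 0.205755.

Rounded to 5 decimal places: ρ_sc(-1.526) ≈ 0.20576.


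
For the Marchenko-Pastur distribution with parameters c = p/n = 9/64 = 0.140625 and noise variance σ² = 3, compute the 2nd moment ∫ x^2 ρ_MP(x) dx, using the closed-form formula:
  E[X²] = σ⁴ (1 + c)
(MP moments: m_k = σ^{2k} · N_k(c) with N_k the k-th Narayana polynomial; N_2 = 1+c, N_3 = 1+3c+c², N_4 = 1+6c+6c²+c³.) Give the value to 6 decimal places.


E[X²] = σ⁴ (1 + c) (second MP moment). With σ² = 3 (so σ⁴ = 9) and c = 9/64 = 0.140625: E[X²] = 9 · (1 + 0.140625) = 9 · 1.140625.

So E[X^2] = 10.265625.


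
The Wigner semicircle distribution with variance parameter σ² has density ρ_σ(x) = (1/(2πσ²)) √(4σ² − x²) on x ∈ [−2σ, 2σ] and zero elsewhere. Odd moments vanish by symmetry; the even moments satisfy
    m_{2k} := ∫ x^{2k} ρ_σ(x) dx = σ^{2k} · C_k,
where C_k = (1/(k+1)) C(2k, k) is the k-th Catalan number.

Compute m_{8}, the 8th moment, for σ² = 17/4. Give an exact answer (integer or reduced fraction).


By the scaled semicircle moment identity, m_{2k} = σ^{2k} · C_k with k = 4.
C_4 = (1/(k+1)) · C(2k, k) = (1/5) · C(8, 4) = (1/5) · 70 = 14.
σ^{2k} = (σ²)^k = (17/4)^4 = 83521/256.

Therefore m_{8} = σ^{8} · C_4 = (83521/256) · 14 = 584647/128.


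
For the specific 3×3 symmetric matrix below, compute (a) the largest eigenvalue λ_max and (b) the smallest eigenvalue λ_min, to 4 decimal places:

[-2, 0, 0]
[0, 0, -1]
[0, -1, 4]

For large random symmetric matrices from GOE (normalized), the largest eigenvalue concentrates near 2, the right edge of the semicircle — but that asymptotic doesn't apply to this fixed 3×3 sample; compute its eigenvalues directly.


Since M is real symmetric, all three eigenvalues are real; they are the roots of det(λI − M) = λ³ − (tr M) λ² + s λ − det M, where s is the sum of the principal 2×2 minors.
tr M = -2 + 0 + 4 = 2.
s = ((-2)·0 − 0²) + ((-2)·4 − 0²) + (0·4 − (-1)²) = 0 + (-8) + (-1) = -9.
det M (expand along row 1) = (-2)·(-1) − 0·0 + 0·0 = 2.
Characteristic polynomial: λ³ − 2λ² − 9λ − 2 = 0.
Substitute λ = y + (tr M)/3 = y + 0.666667 to remove the quadratic term: y³ + p·y + q = 0 with p = s − (tr M)²/3 = -10.333333 and q = −2(tr M)³/27 + (tr M)·s/3 − det M = -8.592593.
Three real roots ⇒ use the trigonometric (Viète) form: r = 2√(−p/3) = 3.711843, φ = arccos(3q/(p·r)) = arccos(0.672071) = 0.833794 rad.
y_k = r·cos(φ/3 − 2πk/3) for k = 0, 1, 2 gives y = 3.569401, -0.902735, -2.666667.
λ_k = y_k + 0.666667 gives λ = 4.2361, -0.2361, -2.0000 (check: the sum is 2.0000 = tr M).

Hence λ_max = 4.2361 and λ_min = -2.0000.


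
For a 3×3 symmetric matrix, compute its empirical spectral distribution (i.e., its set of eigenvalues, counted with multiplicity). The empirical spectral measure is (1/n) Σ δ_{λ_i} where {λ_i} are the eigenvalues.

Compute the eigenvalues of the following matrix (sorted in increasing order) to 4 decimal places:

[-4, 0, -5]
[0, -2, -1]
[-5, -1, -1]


Since M is real symmetric, all three eigenvalues are real; they are the roots of det(λI − M) = λ³ − (tr M) λ² + s λ − det M, where s is the sum of the principal 2×2 minors.
tr M = -4 + (-2) + (-1) = -7.
s = ((-4)·(-2) − 0²) + ((-4)·(-1) − (-5)²) + ((-2)·(-1) − (-1)²) = 8 + (-21) + 1 = -12.
det M (expand along row 1) = (-4)·1 − 0·(-5) + (-5)·(-10) = 46.
Characteristic polynomial: λ³ + 7λ² − 12λ − 46 = 0.
Substitute λ = y + (tr M)/3 = y − 2.333333 to remove the quadratic term: y³ + p·y + q = 0 with p = s − (tr M)²/3 = -28.333333 and q = −2(tr M)³/27 + (tr M)·s/3 − det M = 7.407407.
Three real roots ⇒ use the trigonometric (Viète) form: r = 2√(−p/3) = 6.146363, φ = arccos(3q/(p·r)) = arccos(-0.127606) = 1.698751 rad.
y_k = r·cos(φ/3 − 2πk/3) for k = 0, 1, 2 gives y = 5.187029, 0.262073, -5.449102.
λ_k = y_k − 2.333333 gives λ = 2.8537, -2.0713, -7.7824 (check: the sum is -7.0000 = tr M).

Eigenvalues sorted in increasing order: [-7.7824, -2.0713, 2.8537].


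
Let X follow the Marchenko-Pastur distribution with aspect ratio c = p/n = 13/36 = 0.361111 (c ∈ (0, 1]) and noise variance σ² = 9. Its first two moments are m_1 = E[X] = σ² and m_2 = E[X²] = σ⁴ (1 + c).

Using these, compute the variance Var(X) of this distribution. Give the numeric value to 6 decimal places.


m_1 = E[X] = σ² = 9, so m_1² = 81.
m_2 = E[X²] = σ⁴ (1 + c) = 81 · (1 + 0.361111) = 81 · 1.361111 = 110.250000.
(Note m_2 − m_1² simplifies to c · σ⁴ = 0.361111 · 81.)

Var(X) = m_2 − m_1² = 110.250000 − 81 = 29.250000.


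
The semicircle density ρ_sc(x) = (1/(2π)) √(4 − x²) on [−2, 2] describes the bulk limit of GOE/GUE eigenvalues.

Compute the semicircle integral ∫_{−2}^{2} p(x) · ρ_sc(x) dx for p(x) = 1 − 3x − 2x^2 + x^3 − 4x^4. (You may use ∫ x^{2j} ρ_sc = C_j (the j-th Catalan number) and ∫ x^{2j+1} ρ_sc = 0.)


Write p(x) = Σ a_i x^i, split into monomials and integrate each against ρ_sc separately.
Using ∫ x^{2j} ρ_sc = C_j = (1/(j+1)) C(2j, j) (Catalan numbers) and ∫ x^{2j+1} ρ_sc = 0 (odd monomials vanish by symmetry):
  i = 0 (even): a_0 · C_{0} = 1 · 1 = 1
  i = 1 (odd): ∫ x^1 ρ_sc = 0 (vanishes)
  i = 2 (even): a_2 · C_{1} = -2 · 1 = -2
  i = 3 (odd): ∫ x^3 ρ_sc = 0 (vanishes)
  i = 4 (even): a_4 · C_{2} = -4 · 2 = -8

Summing the contributions: ∫_{−2}^{2} p(x) ρ_sc(x) dx = 1 + (-2) + (-8) = -9.


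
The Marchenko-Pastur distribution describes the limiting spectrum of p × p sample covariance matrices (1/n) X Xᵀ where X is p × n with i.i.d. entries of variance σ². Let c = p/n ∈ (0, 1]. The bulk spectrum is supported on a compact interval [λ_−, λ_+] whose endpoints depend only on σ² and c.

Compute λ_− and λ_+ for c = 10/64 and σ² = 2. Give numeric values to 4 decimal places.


c = 10/64 = 0.156250; √c = 0.395285.
λ_− = σ² (1 − √c)² = 2 · (1 − 0.395285)² = 2 · (0.604715)² = 0.731361.
λ_+ = σ² (1 + √c)² = 2 · (1 + 0.395285)² = 2 · (1.395285)² = 3.893639.

Rounded to 4 decimal places: λ_− ≈ 0.7314, λ_+ ≈ 3.8936.


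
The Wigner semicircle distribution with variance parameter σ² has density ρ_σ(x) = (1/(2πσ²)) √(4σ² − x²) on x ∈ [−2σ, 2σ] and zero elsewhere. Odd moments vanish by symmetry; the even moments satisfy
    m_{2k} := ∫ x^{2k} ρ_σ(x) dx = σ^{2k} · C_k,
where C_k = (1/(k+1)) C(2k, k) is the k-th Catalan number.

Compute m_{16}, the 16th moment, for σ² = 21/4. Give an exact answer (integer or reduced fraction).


By the scaled semicircle moment identity, m_{2k} = σ^{2k} · C_k with k = 8.
C_8 = (1/(k+1)) · C(2k, k) = (1/9) · C(16, 8) = (1/9) · 12870 = 1430.
σ^{2k} = (σ²)^k = (21/4)^8 = 37822859361/65536.

Therefore m_{16} = σ^{16} · C_8 = (37822859361/65536) · 1430 = 27043344443115/32768.


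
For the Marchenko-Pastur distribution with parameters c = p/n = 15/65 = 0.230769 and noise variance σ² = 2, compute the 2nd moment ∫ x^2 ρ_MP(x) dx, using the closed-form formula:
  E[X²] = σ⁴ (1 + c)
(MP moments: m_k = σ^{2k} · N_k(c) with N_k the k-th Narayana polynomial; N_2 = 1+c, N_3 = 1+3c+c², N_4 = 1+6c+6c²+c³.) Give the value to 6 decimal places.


E[X²] = σ⁴ (1 + c) (second MP moment). With σ² = 2 (so σ⁴ = 4) and c = 15/65 = 0.230769: E[X²] = 4 · (1 + 0.230769) = 4 · 1.230769.

So E[X^2] = 4.923077.


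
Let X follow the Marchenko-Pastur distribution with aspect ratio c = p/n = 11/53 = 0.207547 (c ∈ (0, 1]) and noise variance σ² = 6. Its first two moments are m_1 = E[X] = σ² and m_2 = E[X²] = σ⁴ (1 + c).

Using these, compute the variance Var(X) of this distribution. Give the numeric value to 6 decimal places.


m_1 = E[X] = σ² = 6, so m_1² = 36.
m_2 = E[X²] = σ⁴ (1 + c) = 36 · (1 + 0.207547) = 36 · 1.207547 = 43.471698.
(Note m_2 − m_1² simplifies to c · σ⁴ = 0.207547 · 36.)

Var(X) = m_2 − m_1² = 43.471698 − 36 = 7.471698.


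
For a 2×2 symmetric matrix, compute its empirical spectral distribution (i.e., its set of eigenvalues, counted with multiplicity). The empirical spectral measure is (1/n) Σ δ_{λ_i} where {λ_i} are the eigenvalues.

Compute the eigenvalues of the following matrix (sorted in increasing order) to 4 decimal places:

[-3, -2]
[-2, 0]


Since M is real symmetric, both eigenvalues are real; they are the roots of det(λI − M) = λ² − (tr M) λ + det M.
tr M = -3 + 0 = -3.
det M = (-3)·0 − (-2)² = 0 − 4 = -4.
Characteristic polynomial: λ² + 3λ − 4 = 0.
Discriminant Δ = (tr M)² − 4·det M = 9 − (-16) = 25; √Δ = 5.000000.
λ = (tr M ± √Δ)/2 = (-3 ± 5.000000)/2, giving (tr M − √Δ)/2 = -4.0000 and (tr M + √Δ)/2 = 1.0000.

Eigenvalues sorted in increasing order: [-4.0000, 1.0000].


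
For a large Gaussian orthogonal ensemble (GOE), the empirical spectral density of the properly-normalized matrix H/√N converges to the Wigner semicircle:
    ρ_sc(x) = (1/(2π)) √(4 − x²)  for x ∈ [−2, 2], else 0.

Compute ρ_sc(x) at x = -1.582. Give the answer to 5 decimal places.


ρ_sc(x) = (1/(2π)) √(4 − x²). With x = -1.582:
  4 − x² = 4 − (-1.582)² = 4 − 2.502724 = 1.497276.
  √(4 − x²) = 1.223632.
  1/(2π) = 0.159155.
  ρ_sc(-1.582) = 0.159155 · 1.223632 = 0.194747.

Rounded to 5 decimal places: ρ_sc(-1.582) ≈ 0.19475.


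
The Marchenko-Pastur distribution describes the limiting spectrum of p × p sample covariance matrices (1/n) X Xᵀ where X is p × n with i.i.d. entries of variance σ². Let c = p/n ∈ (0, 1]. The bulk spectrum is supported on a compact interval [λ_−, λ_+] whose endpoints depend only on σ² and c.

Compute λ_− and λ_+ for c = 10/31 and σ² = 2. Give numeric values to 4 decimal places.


c = 10/31 = 0.322581; √c = 0.567962.
λ_− = σ² (1 − √c)² = 2 · (1 − 0.567962)² = 2 · (0.432038)² = 0.373314.
λ_+ = σ² (1 + √c)² = 2 · (1 + 0.567962)² = 2 · (1.567962)² = 4.917009.

Rounded to 4 decimal places: λ_− ≈ 0.3733, λ_+ ≈ 4.9170.


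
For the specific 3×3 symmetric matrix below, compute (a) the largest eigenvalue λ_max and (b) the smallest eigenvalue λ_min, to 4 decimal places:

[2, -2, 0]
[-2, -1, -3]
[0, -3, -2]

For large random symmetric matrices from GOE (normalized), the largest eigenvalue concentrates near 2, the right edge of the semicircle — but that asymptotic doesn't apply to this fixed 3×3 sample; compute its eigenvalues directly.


Since M is real symmetric, all three eigenvalues are real; they are the roots of det(λI − M) = λ³ − (tr M) λ² + s λ − det M, where s is the sum of the principal 2×2 minors.
tr M = 2 + (-1) + (-2) = -1.
s = (2·(-1) − (-2)²) + (2·(-2) − 0²) + ((-1)·(-2) − (-3)²) = -6 + (-4) + (-7) = -17.
det M (expand along row 1) = 2·(-7) − (-2)·4 + 0·6 = -6.
Characteristic polynomial: λ³ + λ² − 17λ + 6 = 0.
Substitute λ = y + (tr M)/3 = y − 0.333333 to remove the quadratic term: y³ + p·y + q = 0 with p = s − (tr M)²/3 = -17.333333 and q = −2(tr M)³/27 + (tr M)·s/3 − det M = 11.740741.
Three real roots ⇒ use the trigonometric (Viète) form: r = 2√(−p/3) = 4.807402, φ = arccos(3q/(p·r)) = arccos(-0.422692) = 2.007210 rad.
y_k = r·cos(φ/3 − 2πk/3) for k = 0, 1, 2 gives y = 3.770920, 0.696875, -4.467795.
λ_k = y_k − 0.333333 gives λ = 3.4376, 0.3635, -4.8011 (check: the sum is -1.0000 = tr M).

Hence λ_max = 3.4376 and λ_min = -4.8011.


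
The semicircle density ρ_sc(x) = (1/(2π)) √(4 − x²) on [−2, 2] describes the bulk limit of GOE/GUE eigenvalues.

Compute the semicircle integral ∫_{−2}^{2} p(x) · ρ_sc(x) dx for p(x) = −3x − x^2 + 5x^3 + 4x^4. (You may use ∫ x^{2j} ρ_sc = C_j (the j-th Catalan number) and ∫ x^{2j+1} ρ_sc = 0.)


Write p(x) = Σ a_i x^i, split into monomials and integrate each against ρ_sc separately.
Using ∫ x^{2j} ρ_sc = C_j = (1/(j+1)) C(2j, j) (Catalan numbers) and ∫ x^{2j+1} ρ_sc = 0 (odd monomials vanish by symmetry):
  i = 1 (odd): ∫ x^1 ρ_sc = 0 (vanishes)
  i = 2 (even): a_2 · C_{1} = -1 · 1 = -1
  i = 3 (odd): ∫ x^3 ρ_sc = 0 (vanishes)
  i = 4 (even): a_4 · C_{2} = 4 · 2 = 8

Summing the contributions: ∫_{−2}^{2} p(x) ρ_sc(x) dx = (-1) + 8 = 7.


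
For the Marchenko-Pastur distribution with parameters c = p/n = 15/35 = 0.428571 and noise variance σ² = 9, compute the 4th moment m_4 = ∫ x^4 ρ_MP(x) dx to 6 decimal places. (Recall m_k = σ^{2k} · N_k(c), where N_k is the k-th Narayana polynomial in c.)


E[X⁴] = σ⁸ (1 + 6c + 6c² + c³) (fourth MP moment). With σ² = 9 (so σ⁸ = 6561) and c = 15/35 = 0.428571: E[X⁴] = 6561 · (1 + 6·0.428571 + 6·(0.428571)² + (0.428571)³) = 6561 · 4.752187.

So E[X^4] = 31179.096210.


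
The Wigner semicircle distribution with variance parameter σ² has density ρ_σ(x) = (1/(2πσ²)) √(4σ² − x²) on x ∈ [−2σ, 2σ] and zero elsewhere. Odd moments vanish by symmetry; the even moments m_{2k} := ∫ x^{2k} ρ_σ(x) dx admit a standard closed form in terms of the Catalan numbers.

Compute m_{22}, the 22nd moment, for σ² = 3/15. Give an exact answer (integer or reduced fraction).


By the scaled semicircle moment identity, m_{2k} = σ^{2k} · C_k with k = 11.
C_11 = (1/(k+1)) · C(2k, k) = (1/12) · C(22, 11) = (1/12) · 705432 = 58786.
σ^{2k} = (σ²)^k = (3/15)^11 = 1/48828125.

Therefore m_{22} = σ^{22} · C_11 = (1/48828125) · 58786 = 58786/48828125.


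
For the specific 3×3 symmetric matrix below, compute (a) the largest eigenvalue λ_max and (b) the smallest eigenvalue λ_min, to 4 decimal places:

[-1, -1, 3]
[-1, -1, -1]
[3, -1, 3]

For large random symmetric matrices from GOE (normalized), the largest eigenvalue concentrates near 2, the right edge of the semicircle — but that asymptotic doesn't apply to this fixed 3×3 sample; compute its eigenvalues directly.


Since M is real symmetric, all three eigenvalues are real; they are the roots of det(λI − M) = λ³ − (tr M) λ² + s λ − det M, where s is the sum of the principal 2×2 minors.
tr M = -1 + (-1) + 3 = 1.
s = ((-1)·(-1) − (-1)²) + ((-1)·3 − 3²) + ((-1)·3 − (-1)²) = 0 + (-12) + (-4) = -16.
det M (expand along row 1) = (-1)·(-4) − (-1)·0 + 3·4 = 16.
Characteristic polynomial: λ³ − λ² − 16λ − 16 = 0.
Substitute λ = y + (tr M)/3 = y + 0.333333 to remove the quadratic term: y³ + p·y + q = 0 with p = s − (tr M)²/3 = -16.333333 and q = −2(tr M)³/27 + (tr M)·s/3 − det M = -21.407407.
Three real roots ⇒ use the trigonometric (Viète) form: r = 2√(−p/3) = 4.666667, φ = arccos(3q/(p·r)) = arccos(0.842566) = 0.568767 rad.
y_k = r·cos(φ/3 − 2πk/3) for k = 0, 1, 2 gives y = 4.583048, -1.529891, -3.053157.
λ_k = y_k + 0.333333 gives λ = 4.9164, -1.1966, -2.7198 (check: the sum is 1.0000 = tr M).

Hence λ_max = 4.9164 and λ_min = -2.7198.


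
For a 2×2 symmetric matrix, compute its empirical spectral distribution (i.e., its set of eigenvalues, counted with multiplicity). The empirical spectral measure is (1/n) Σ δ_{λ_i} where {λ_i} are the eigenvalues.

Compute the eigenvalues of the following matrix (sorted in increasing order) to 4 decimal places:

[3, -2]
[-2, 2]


Since M is real symmetric, both eigenvalues are real; they are the roots of det(λI − M) = λ² − (tr M) λ + det M.
tr M = 3 + 2 = 5.
det M = 3·2 − (-2)² = 6 − 4 = 2.
Characteristic polynomial: λ² − 5λ + 2 = 0.
Discriminant Δ = (tr M)² − 4·det M = 25 − 8 = 17; √Δ = 4.123106.
λ = (tr M ± √Δ)/2 = (5 ± 4.123106)/2, giving (tr M − √Δ)/2 = 0.4384 and (tr M + √Δ)/2 = 4.5616.

Eigenvalues sorted in increasing order: [0.4384, 4.5616].


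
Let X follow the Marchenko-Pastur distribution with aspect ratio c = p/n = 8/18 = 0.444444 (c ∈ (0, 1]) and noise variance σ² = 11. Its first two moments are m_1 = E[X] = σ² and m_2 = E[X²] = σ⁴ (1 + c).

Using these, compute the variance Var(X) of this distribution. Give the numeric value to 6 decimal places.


m_1 = E[X] = σ² = 11, so m_1² = 121.
m_2 = E[X²] = σ⁴ (1 + c) = 121 · (1 + 0.444444) = 121 · 1.444444 = 174.777778.
(Note m_2 − m_1² simplifies to c · σ⁴ = 0.444444 · 121.)

Var(X) = m_2 − m_1² = 174.777778 − 121 = 53.777778.


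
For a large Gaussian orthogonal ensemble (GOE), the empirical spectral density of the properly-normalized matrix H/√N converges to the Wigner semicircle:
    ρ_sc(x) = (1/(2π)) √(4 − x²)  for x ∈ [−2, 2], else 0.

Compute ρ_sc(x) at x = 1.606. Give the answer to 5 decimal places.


ρ_sc(x) = (1/(2π)) √(4 − x²). With x = 1.606:
  4 − x² = 4 − (1.606)² = 4 − 2.579236 = 1.420764.
  √(4 − x²) = 1.191958.
  1/(2π) = 0.159155.
  ρ_sc(1.606) = 0.159155 · 1.191958 = 0.189706.

Rounded to 5 decimal places: ρ_sc(1.606) ≈ 0.18971.


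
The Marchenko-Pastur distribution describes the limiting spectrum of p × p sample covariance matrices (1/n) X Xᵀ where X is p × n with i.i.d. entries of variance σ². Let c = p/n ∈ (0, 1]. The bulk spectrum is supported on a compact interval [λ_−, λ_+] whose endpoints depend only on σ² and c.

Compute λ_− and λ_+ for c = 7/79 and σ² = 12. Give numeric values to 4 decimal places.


c = 7/79 = 0.088608; √c = 0.297670.
λ_− = σ² (1 − √c)² = 12 · (1 − 0.297670)² = 12 · (0.702330)² = 5.919204.
λ_+ = σ² (1 + √c)² = 12 · (1 + 0.297670)² = 12 · (1.297670)² = 20.207378.

Rounded to 4 decimal places: λ_− ≈ 5.9192, λ_+ ≈ 20.2074.


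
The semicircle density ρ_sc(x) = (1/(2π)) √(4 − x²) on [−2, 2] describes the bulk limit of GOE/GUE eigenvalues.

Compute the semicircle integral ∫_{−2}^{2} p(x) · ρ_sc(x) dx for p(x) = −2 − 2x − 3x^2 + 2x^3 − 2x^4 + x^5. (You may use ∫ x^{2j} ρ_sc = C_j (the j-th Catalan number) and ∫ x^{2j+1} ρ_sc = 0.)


Write p(x) = Σ a_i x^i, split into monomials and integrate each against ρ_sc separately.
Using ∫ x^{2j} ρ_sc = C_j = (1/(j+1)) C(2j, j) (Catalan numbers) and ∫ x^{2j+1} ρ_sc = 0 (odd monomials vanish by symmetry):
  i = 0 (even): a_0 · C_{0} = -2 · 1 = -2
  i = 1 (odd): ∫ x^1 ρ_sc = 0 (vanishes)
  i = 2 (even): a_2 · C_{1} = -3 · 1 = -3
  i = 3 (odd): ∫ x^3 ρ_sc = 0 (vanishes)
  i = 4 (even): a_4 · C_{2} = -2 · 2 = -4
  i = 5 (odd): ∫ x^5 ρ_sc = 0 (vanishes)

Summing the contributions: ∫_{−2}^{2} p(x) ρ_sc(x) dx = (-2) + (-3) + (-4) = -9.


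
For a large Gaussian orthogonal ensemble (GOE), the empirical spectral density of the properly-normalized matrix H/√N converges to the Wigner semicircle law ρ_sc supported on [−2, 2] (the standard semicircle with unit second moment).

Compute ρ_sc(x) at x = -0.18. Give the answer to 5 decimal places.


ρ_sc(x) = (1/(2π)) √(4 − x²). With x = -0.18:
  4 − x² = 4 − (-0.18)² = 4 − 0.032400 = 3.967600.
  √(4 − x²) = 1.991884.
  1/(2π) = 0.159155.
  ρ_sc(-0.18) = 0.159155 · 1.991884 = 0.317018.

Rounded to 5 decimal places: ρ_sc(-0.18) ≈ 0.31702.


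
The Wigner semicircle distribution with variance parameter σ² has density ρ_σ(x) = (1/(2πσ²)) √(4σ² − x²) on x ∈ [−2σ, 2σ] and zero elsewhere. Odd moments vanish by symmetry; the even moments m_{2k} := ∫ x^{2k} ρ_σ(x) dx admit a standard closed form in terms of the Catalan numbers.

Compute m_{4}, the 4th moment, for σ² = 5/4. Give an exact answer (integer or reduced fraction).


By the scaled semicircle moment identity, m_{2k} = σ^{2k} · C_k with k = 2.
C_2 = (1/(k+1)) · C(2k, k) = (1/3) · C(4, 2) = (1/3) · 6 = 2.
σ^{2k} = (σ²)^k = (5/4)^2 = 25/16.

Therefore m_{4} = σ^{4} · C_2 = (25/16) · 2 = 25/8.


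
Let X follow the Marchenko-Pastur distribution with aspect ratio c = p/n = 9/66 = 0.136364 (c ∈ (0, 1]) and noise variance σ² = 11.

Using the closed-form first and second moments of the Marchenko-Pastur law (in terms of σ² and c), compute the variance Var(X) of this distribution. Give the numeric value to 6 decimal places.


Recall the MP moments m_1 = E[X] = σ² and m_2 = E[X²] = σ⁴ (1 + c).
m_1 = E[X] = σ² = 11, so m_1² = 121.
m_2 = E[X²] = σ⁴ (1 + c) = 121 · (1 + 0.136364) = 121 · 1.136364 = 137.500000.
(Note m_2 − m_1² simplifies to c · σ⁴ = 0.136364 · 121.)

Var(X) = m_2 − m_1² = 137.500000 − 121 = 16.500000.


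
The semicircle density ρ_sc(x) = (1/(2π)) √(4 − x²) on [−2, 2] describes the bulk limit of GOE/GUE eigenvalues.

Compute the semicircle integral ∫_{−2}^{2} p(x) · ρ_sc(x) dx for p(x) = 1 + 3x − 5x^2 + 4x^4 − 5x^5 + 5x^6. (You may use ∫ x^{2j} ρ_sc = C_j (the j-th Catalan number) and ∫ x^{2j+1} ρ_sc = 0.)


Write p(x) = Σ a_i x^i, split into monomials and integrate each against ρ_sc separately.
Using ∫ x^{2j} ρ_sc = C_j = (1/(j+1)) C(2j, j) (Catalan numbers) and ∫ x^{2j+1} ρ_sc = 0 (odd monomials vanish by symmetry):
  i = 0 (even): a_0 · C_{0} = 1 · 1 = 1
  i = 1 (odd): ∫ x^1 ρ_sc = 0 (vanishes)
  i = 2 (even): a_2 · C_{1} = -5 · 1 = -5
  i = 4 (even): a_4 · C_{2} = 4 · 2 = 8
  i = 5 (odd): ∫ x^5 ρ_sc = 0 (vanishes)
  i = 6 (even): a_6 · C_{3} = 5 · 5 = 25

Summing the contributions: ∫_{−2}^{2} p(x) ρ_sc(x) dx = 1 + (-5) + 8 + 25 = 29.


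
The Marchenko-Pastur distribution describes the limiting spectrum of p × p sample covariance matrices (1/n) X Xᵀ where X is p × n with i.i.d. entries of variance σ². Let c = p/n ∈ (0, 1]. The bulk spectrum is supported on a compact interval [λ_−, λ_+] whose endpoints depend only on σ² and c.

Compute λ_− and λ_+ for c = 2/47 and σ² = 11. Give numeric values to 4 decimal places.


c = 2/47 = 0.042553; √c = 0.206284.
λ_− = σ² (1 − √c)² = 11 · (1 − 0.206284)² = 11 · (0.793716)² = 6.929832.
λ_+ = σ² (1 + √c)² = 11 · (1 + 0.206284)² = 11 · (1.206284)² = 16.006339.

Rounded to 4 decimal places: λ_− ≈ 6.9298, λ_+ ≈ 16.0063.


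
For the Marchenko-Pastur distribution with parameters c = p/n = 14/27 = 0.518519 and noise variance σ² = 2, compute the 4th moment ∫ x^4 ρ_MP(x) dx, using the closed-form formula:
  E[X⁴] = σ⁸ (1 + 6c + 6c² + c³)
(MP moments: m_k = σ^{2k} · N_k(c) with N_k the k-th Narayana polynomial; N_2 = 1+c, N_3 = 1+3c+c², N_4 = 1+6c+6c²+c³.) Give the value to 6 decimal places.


E[X⁴] = σ⁸ (1 + 6c + 6c² + c³) (fourth MP moment). With σ² = 2 (so σ⁸ = 16) and c = 14/27 = 0.518519: E[X⁴] = 16 · (1 + 6·0.518519 + 6·(0.518519)² + (0.518519)³) = 16 · 5.863689.

So E[X^4] = 93.819032.


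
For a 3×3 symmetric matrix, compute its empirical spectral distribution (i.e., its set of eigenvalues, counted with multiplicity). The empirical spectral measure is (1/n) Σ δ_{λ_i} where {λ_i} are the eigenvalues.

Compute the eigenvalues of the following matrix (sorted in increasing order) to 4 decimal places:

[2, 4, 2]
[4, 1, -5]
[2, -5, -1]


Since M is real symmetric, all three eigenvalues are real; they are the roots of det(λI − M) = λ³ − (tr M) λ² + s λ − det M, where s is the sum of the principal 2×2 minors.
tr M = 2 + 1 + (-1) = 2.
s = (2·1 − 4²) + (2·(-1) − 2²) + (1·(-1) − (-5)²) = -14 + (-6) + (-26) = -46.
det M (expand along row 1) = 2·(-26) − 4·6 + 2·(-22) = -120.
Characteristic polynomial: λ³ − 2λ² − 46λ + 120 = 0.
Substitute λ = y + (tr M)/3 = y + 0.666667 to remove the quadratic term: y³ + p·y + q = 0 with p = s − (tr M)²/3 = -47.333333 and q = −2(tr M)³/27 + (tr M)·s/3 − det M = 88.740741.
Three real roots ⇒ use the trigonometric (Viète) form: r = 2√(−p/3) = 7.944250, φ = arccos(3q/(p·r)) = arccos(-0.707985) = 2.357438 rad.
y_k = r·cos(φ/3 − 2πk/3) for k = 0, 1, 2 gives y = 5.615105, 2.059303, -7.674408.
λ_k = y_k + 0.666667 gives λ = 6.2818, 2.7260, -7.0077 (check: the sum is 2.0000 = tr M).

Eigenvalues sorted in increasing order: [-7.0077, 2.7260, 6.2818].


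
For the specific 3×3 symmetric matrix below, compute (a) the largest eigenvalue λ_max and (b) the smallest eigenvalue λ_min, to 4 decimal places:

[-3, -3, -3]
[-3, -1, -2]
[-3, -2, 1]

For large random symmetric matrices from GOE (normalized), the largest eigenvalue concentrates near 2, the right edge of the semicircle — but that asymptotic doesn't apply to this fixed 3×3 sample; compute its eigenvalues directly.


Since M is real symmetric, all three eigenvalues are real; they are the roots of det(λI − M) = λ³ − (tr M) λ² + s λ − det M, where s is the sum of the principal 2×2 minors.
tr M = -3 + (-1) + 1 = -3.
s = ((-3)·(-1) − (-3)²) + ((-3)·1 − (-3)²) + ((-1)·1 − (-2)²) = -6 + (-12) + (-5) = -23.
det M (expand along row 1) = (-3)·(-5) − (-3)·(-9) + (-3)·3 = -21.
Characteristic polynomial: λ³ + 3λ² − 23λ + 21 = 0.
Substitute λ = y + (tr M)/3 = y − 1.000000 to remove the quadratic term: y³ + p·y + q = 0 with p = s − (tr M)²/3 = -26.000000 and q = −2(tr M)³/27 + (tr M)·s/3 − det M = 46.000000.
Three real roots ⇒ use the trigonometric (Viète) form: r = 2√(−p/3) = 5.887841, φ = arccos(3q/(p·r)) = arccos(-0.901467) = 2.693942 rad.
y_k = r·cos(φ/3 − 2πk/3) for k = 0, 1, 2 gives y = 3.669246, 2.153168, -5.822414.
λ_k = y_k − 1.000000 gives λ = 2.6692, 1.1532, -6.8224 (check: the sum is -3.0000 = tr M).

Hence λ_max = 2.6692 and λ_min = -6.8224.


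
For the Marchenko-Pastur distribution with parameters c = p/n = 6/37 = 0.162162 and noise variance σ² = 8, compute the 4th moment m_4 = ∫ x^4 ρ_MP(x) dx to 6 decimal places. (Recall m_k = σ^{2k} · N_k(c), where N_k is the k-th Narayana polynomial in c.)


E[X⁴] = σ⁸ (1 + 6c + 6c² + c³) (fourth MP moment). With σ² = 8 (so σ⁸ = 4096) and c = 6/37 = 0.162162: E[X⁴] = 4096 · (1 + 6·0.162162 + 6·(0.162162)² + (0.162162)³) = 4096 · 2.135017.

So E[X^4] = 8745.028330.


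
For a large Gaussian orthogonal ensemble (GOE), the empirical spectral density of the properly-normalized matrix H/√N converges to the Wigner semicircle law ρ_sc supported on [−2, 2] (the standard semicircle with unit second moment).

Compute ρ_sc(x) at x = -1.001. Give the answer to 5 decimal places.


ρ_sc(x) = (1/(2π)) √(4 − x²). With x = -1.001:
  4 − x² = 4 − (-1.001)² = 4 − 1.002001 = 2.997999.
  √(4 − x²) = 1.731473.
  1/(2π) = 0.159155.
  ρ_sc(-1.001) = 0.159155 · 1.731473 = 0.275572.

Rounded to 5 decimal places: ρ_sc(-1.001) ≈ 0.27557.


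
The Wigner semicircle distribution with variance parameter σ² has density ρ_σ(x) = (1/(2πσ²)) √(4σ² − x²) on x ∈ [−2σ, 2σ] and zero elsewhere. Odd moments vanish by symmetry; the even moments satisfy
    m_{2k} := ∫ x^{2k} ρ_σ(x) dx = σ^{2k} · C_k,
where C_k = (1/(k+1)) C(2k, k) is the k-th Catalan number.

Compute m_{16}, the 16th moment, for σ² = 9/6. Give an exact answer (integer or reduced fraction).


By the scaled semicircle moment identity, m_{2k} = σ^{2k} · C_k with k = 8.
C_8 = (1/(k+1)) · C(2k, k) = (1/9) · C(16, 8) = (1/9) · 12870 = 1430.
σ^{2k} = (σ²)^k = (9/6)^8 = 6561/256.

Therefore m_{16} = σ^{16} · C_8 = (6561/256) · 1430 = 4691115/128.


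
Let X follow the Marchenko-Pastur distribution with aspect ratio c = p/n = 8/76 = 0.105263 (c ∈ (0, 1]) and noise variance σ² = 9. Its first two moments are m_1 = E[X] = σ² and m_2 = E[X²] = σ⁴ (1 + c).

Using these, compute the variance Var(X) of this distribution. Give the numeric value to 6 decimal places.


m_1 = E[X] = σ² = 9, so m_1² = 81.
m_2 = E[X²] = σ⁴ (1 + c) = 81 · (1 + 0.105263) = 81 · 1.105263 = 89.526316.
(Note m_2 − m_1² simplifies to c · σ⁴ = 0.105263 · 81.)

Var(X) = m_2 − m_1² = 89.526316 − 81 = 8.526316.


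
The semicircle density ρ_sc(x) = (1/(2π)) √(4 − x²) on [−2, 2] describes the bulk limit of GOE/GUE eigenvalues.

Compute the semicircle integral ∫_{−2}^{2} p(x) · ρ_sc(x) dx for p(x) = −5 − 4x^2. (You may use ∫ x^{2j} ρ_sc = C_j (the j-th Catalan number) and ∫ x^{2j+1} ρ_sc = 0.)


Write p(x) = Σ a_i x^i, split into monomials and integrate each against ρ_sc separately.
Using ∫ x^{2j} ρ_sc = C_j = (1/(j+1)) C(2j, j) (Catalan numbers) and ∫ x^{2j+1} ρ_sc = 0 (odd monomials vanish by symmetry):
  i = 0 (even): a_0 · C_{0} = -5 · 1 = -5
  i = 2 (even): a_2 · C_{1} = -4 · 1 = -4

Summing the contributions: ∫_{−2}^{2} p(x) ρ_sc(x) dx = (-5) + (-4) = -9.


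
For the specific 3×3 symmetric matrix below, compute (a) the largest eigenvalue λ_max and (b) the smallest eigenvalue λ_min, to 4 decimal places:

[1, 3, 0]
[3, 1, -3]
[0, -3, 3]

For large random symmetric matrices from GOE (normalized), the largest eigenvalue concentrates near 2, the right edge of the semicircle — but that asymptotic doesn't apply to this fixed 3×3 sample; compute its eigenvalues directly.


Since M is real symmetric, all three eigenvalues are real; they are the roots of det(λI − M) = λ³ − (tr M) λ² + s λ − det M, where s is the sum of the principal 2×2 minors.
tr M = 1 + 1 + 3 = 5.
s = (1·1 − 3²) + (1·3 − 0²) + (1·3 − (-3)²) = -8 + 3 + (-6) = -11.
det M (expand along row 1) = 1·(-6) − 3·9 + 0·(-9) = -33.
Characteristic polynomial: λ³ − 5λ² − 11λ + 33 = 0.
Substitute λ = y + (tr M)/3 = y + 1.666667 to remove the quadratic term: y³ + p·y + q = 0 with p = s − (tr M)²/3 = -19.333333 and q = −2(tr M)³/27 + (tr M)·s/3 − det M = 5.407407.
Three real roots ⇒ use the trigonometric (Viète) form: r = 2√(−p/3) = 5.077182, φ = arccos(3q/(p·r)) = arccos(-0.165265) = 1.736823 rad.
y_k = r·cos(φ/3 − 2πk/3) for k = 0, 1, 2 gives y = 4.249817, 0.280839, -4.530657.
λ_k = y_k + 1.666667 gives λ = 5.9165, 1.9475, -2.8640 (check: the sum is 5.0000 = tr M).

Hence λ_max = 5.9165 and λ_min = -2.8640.


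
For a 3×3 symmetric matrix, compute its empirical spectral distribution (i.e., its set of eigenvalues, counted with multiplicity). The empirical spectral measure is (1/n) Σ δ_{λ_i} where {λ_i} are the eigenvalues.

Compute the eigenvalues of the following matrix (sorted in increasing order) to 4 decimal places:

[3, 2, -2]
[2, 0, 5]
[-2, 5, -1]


Since M is real symmetric, all three eigenvalues are real; they are the roots of det(λI − M) = λ³ − (tr M) λ² + s λ − det M, where s is the sum of the principal 2×2 minors.
tr M = 3 + 0 + (-1) = 2.
s = (3·0 − 2²) + (3·(-1) − (-2)²) + (0·(-1) − 5²) = -4 + (-7) + (-25) = -36.
det M (expand along row 1) = 3·(-25) − 2·8 + (-2)·10 = -111.
Characteristic polynomial: λ³ − 2λ² − 36λ + 111 = 0.
Substitute λ = y + (tr M)/3 = y + 0.666667 to remove the quadratic term: y³ + p·y + q = 0 with p = s − (tr M)²/3 = -37.333333 and q = −2(tr M)³/27 + (tr M)·s/3 − det M = 86.407407.
Three real roots ⇒ use the trigonometric (Viète) form: r = 2√(−p/3) = 7.055337, φ = arccos(3q/(p·r)) = arccos(-0.984142) = 2.963266 rad.
y_k = r·cos(φ/3 − 2πk/3) for k = 0, 1, 2 gives y = 3.884422, 3.158454, -7.042876.
λ_k = y_k + 0.666667 gives λ = 4.5511, 3.8251, -6.3762 (check: the sum is 2.0000 = tr M).

Eigenvalues sorted in increasing order: [-6.3762, 3.8251, 4.5511].


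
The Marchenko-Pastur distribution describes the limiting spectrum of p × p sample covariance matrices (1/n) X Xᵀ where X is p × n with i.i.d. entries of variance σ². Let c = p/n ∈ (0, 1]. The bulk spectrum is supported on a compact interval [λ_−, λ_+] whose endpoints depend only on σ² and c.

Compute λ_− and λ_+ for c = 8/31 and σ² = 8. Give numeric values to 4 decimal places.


c = 8/31 = 0.258065; √c = 0.508001.
λ_− = σ² (1 − √c)² = 8 · (1 − 0.508001)² = 8 · (0.491999)² = 1.936508.
λ_+ = σ² (1 + √c)² = 8 · (1 + 0.508001)² = 8 · (1.508001)² = 18.192524.

Rounded to 4 decimal places: λ_− ≈ 1.9365, λ_+ ≈ 18.1925.


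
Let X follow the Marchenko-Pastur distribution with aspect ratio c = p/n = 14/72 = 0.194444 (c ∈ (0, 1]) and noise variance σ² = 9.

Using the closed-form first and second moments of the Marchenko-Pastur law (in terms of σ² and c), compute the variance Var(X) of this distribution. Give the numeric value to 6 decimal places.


Recall the MP moments m_1 = E[X] = σ² and m_2 = E[X²] = σ⁴ (1 + c).
m_1 = E[X] = σ² = 9, so m_1² = 81.
m_2 = E[X²] = σ⁴ (1 + c) = 81 · (1 + 0.194444) = 81 · 1.194444 = 96.750000.
(Note m_2 − m_1² simplifies to c · σ⁴ = 0.194444 · 81.)

Var(X) = m_2 − m_1² = 96.750000 − 81 = 15.750000.
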